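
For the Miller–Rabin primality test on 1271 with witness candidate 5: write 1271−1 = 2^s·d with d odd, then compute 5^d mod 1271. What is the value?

893

1271 − 1 = 1270 = 2^1 · 635, so d = 635.
5^1 ≡ 5 (mod 1271)
5^2 ≡ 5^2 = 25 ≡ 25 (mod 1271)
5^4 ≡ 25^2 = 625 ≡ 625 (mod 1271)
5^8 ≡ 625^2 = 390625 ≡ 428 (mod 1271)
5^16 ≡ 428^2 = 183184 ≡ 160 (mod 1271)
5^32 ≡ 160^2 = 25600 ≡ 180 (mod 1271)
5^64 ≡ 180^2 = 32400 ≡ 625 (mod 1271)
5^128 ≡ 625^2 = 390625 ≡ 428 (mod 1271)
5^256 ≡ 428^2 = 183184 ≡ 160 (mod 1271)
5^512 ≡ 160^2 = 25600 ≡ 180 (mod 1271)
635 = 512 + 64 + 32 + 16 + 8 + 2 + 1 in binary powers of 2.
So 5^635 ≡ 180 · 625 · 180 · 160 · 428 · 25 · 5 ≡ 893 (mod 1271).
Squaring chain: 893; never reaches −1, so base 5 is a Miller–Rabin witness that 1271 is composite.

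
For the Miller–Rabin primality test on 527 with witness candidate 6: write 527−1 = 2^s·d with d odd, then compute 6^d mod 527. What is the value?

150

527 − 1 = 526 = 2^1 · 263, so d = 263.
6^1 ≡ 6 (mod 527)
6^2 ≡ 6^2 = 36 ≡ 36 (mod 527)
6^4 ≡ 36^2 = 1296 ≡ 242 (mod 527)
6^8 ≡ 242^2 = 58564 ≡ 67 (mod 527)
6^16 ≡ 67^2 = 4489 ≡ 273 (mod 527)
6^32 ≡ 273^2 = 74529 ≡ 222 (mod 527)
6^64 ≡ 222^2 = 49284 ≡ 273 (mod 527)
6^128 ≡ 273^2 = 74529 ≡ 222 (mod 527)
6^256 ≡ 222^2 = 49284 ≡ 273 (mod 527)
263 = 256 + 4 + 2 + 1 in binary powers of 2.
So 6^263 ≡ 273 · 242 · 36 · 6 ≡ 150 (mod 527).
Squaring chain: 150; never reaches −1, so base 6 is a Miller–Rabin witness that 527 is composite.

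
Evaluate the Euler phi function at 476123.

Factor: 476123 = 23 · 127 · 163.
φ(476123) = (23−1) · (127−1) · (163−1) = 22 · 126 · 162 = 449064.

449064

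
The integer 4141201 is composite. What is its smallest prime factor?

4141201 is odd.
Digit sum 13, not divisible by 3.
Ends in 1: not divisible by 5.
7: 4141201 = 7·591600 + 1
11: 4141201 = 11·376472 + 9
13: 4141201 = 13·318553 + 12
17: 4141201 = 17·243600 + 1
19: 4141201 = 19·217957 + 18
23: 4141201 = 23·180052 + 5
29: 4141201 = 29·142800 + 1
31: 4141201 = 31·133587 + 4
37: 4141201 = 37·111924 + 13
41: 4141201 = 41·101004 + 37
43: 4141201 = 43·96307

43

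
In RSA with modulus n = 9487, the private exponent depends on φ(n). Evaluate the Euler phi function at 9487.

9256

Factor: 9487 = 53 · 179.
φ(9487) = (53−1) · (179−1) = 52 · 178 = 9256.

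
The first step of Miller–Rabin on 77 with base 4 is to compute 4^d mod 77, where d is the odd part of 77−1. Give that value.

25

77 − 1 = 76 = 2^2 · 19, so d = 19.
4^1 ≡ 4 (mod 77)
4^2 ≡ 4^2 = 16 ≡ 16 (mod 77)
4^4 ≡ 16^2 = 256 ≡ 25 (mod 77)
4^8 ≡ 25^2 = 625 ≡ 9 (mod 77)
4^16 ≡ 9^2 = 81 ≡ 4 (mod 77)
19 = 16 + 2 + 1 in binary powers of 2.
So 4^19 ≡ 4 · 16 · 4 ≡ 25 (mod 77).
Squaring chain: 25 → 9; never reaches −1, so base 4 is a Miller–Rabin witness that 77 is composite.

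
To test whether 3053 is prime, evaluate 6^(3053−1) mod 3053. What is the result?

6^1 ≡ 6 (mod 3053)
6^2 ≡ 6^2 = 36 ≡ 36 (mod 3053)
6^4 ≡ 36^2 = 1296 ≡ 1296 (mod 3053)
6^8 ≡ 1296^2 = 1679616 ≡ 466 (mod 3053)
6^16 ≡ 466^2 = 217156 ≡ 393 (mod 3053)
6^32 ≡ 393^2 = 154449 ≡ 1799 (mod 3053)
6^64 ≡ 1799^2 = 3236401 ≡ 221 (mod 3053)
6^128 ≡ 221^2 = 48841 ≡ 3046 (mod 3053)
6^256 ≡ 3046^2 = 9278116 ≡ 49 (mod 3053)
6^512 ≡ 49^2 = 2401 ≡ 2401 (mod 3053)
6^1024 ≡ 2401^2 = 5764801 ≡ 737 (mod 3053)
6^2048 ≡ 737^2 = 543169 ≡ 2788 (mod 3053)
3052 = 2048 + 512 + 256 + 128 + 64 + 32 + 8 + 4 in binary powers of 2.
So 6^3052 ≡ 2788 · 2401 · 49 · 3046 · 221 · 1799 · 466 · 1296 ≡ 2113 (mod 3053).
Since 2113 ≠ 1, base 6 is a Fermat witness: 3053 is composite.

2113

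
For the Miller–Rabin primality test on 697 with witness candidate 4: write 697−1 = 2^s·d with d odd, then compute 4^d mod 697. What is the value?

353

697 − 1 = 696 = 2^3 · 87, so d = 87.
4^1 ≡ 4 (mod 697)
4^2 ≡ 4^2 = 16 ≡ 16 (mod 697)
4^4 ≡ 16^2 = 256 ≡ 256 (mod 697)
4^8 ≡ 256^2 = 65536 ≡ 18 (mod 697)
4^16 ≡ 18^2 = 324 ≡ 324 (mod 697)
4^32 ≡ 324^2 = 104976 ≡ 426 (mod 697)
4^64 ≡ 426^2 = 181476 ≡ 256 (mod 697)
87 = 64 + 16 + 4 + 2 + 1 in binary powers of 2.
So 4^87 ≡ 256 · 324 · 256 · 16 · 4 ≡ 353 (mod 697).
Squaring chain: 353 → 543 → 18; never reaches −1, so base 4 is a Miller–Rabin witness that 697 is composite.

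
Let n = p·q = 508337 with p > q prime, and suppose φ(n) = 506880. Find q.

φ(n) = (p−1)(q−1) = n − (p+q) + 1, so p + q = 508337 − 506880 + 1 = 1458.
p and q are the roots of t² − 1458t + 508337 = 0.
Discriminant: 1458² − 4·508337 = 2125764 − 2033348 = 92416; √92416 = 304.
q = (1458 − 304)/2 = 577, p = (1458 + 304)/2 = 881.
Check: 577 · 881 = 508337.

577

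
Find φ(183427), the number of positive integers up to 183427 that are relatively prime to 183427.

172800

Factor: 183427 = 31 · 61 · 97.
φ(183427) = (31−1) · (61−1) · (97−1) = 30 · 60 · 96 = 172800.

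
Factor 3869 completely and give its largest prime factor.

73

3869 = 53 · 73
73 is prime.
So 3869 = 53 · 73; the largest prime factor is 73.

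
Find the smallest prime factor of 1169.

1169 is odd.
Digit sum 17, not divisible by 3.
Ends in 9: not divisible by 5.
7: 1169 = 7·167

7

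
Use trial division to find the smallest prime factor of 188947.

188947 is odd.
Digit sum 37, not divisible by 3.
Ends in 7: not divisible by 5.
7: 188947 = 7·26992 + 3
11: 188947 = 11·17177

11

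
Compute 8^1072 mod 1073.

803

8^1 ≡ 8 (mod 1073)
8^2 ≡ 8^2 = 64 ≡ 64 (mod 1073)
8^4 ≡ 64^2 = 4096 ≡ 877 (mod 1073)
8^8 ≡ 877^2 = 769129 ≡ 861 (mod 1073)
8^16 ≡ 861^2 = 741321 ≡ 951 (mod 1073)
8^32 ≡ 951^2 = 904401 ≡ 935 (mod 1073)
8^64 ≡ 935^2 = 874225 ≡ 803 (mod 1073)
8^128 ≡ 803^2 = 644809 ≡ 1009 (mod 1073)
8^256 ≡ 1009^2 = 1018081 ≡ 877 (mod 1073)
8^512 ≡ 877^2 = 769129 ≡ 861 (mod 1073)
8^1024 ≡ 861^2 = 741321 ≡ 951 (mod 1073)
1072 = 1024 + 32 + 16 in binary powers of 2.
So 8^1072 ≡ 951 · 935 · 951 ≡ 803 (mod 1073).
Since 803 ≠ 1, base 8 is a Fermat witness: 1073 is composite.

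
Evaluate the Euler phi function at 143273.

129744

Factor: 143273 = 13 · 103 · 107.
φ(143273) = (13−1) · (103−1) · (107−1) = 12 · 102 · 106 = 129744.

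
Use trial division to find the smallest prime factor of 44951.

79

44951 is odd.
Digit sum 23, not divisible by 3.
Ends in 1: not divisible by 5.
7: 44951 = 7·6421 + 4
11: 44951 = 11·4086 + 5
13: 44951 = 13·3457 + 10
17: 44951 = 17·2644 + 3
19: 44951 = 19·2365 + 16
23: 44951 = 23·1954 + 9
29: 44951 = 29·1550 + 1
31: 44951 = 31·1450 + 1
37: 44951 = 37·1214 + 33
41: 44951 = 41·1096 + 15
43: 44951 = 43·1045 + 16
47: 44951 = 47·956 + 19
53: 44951 = 53·848 + 7
59: 44951 = 59·761 + 52
61: 44951 = 61·736 + 55
67: 44951 = 67·670 + 61
71: 44951 = 71·633 + 8
73: 44951 = 73·615 + 56
79: 44951 = 79·569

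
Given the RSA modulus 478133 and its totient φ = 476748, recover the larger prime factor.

739

φ(n) = (p−1)(q−1) = n − (p+q) + 1, so p + q = 478133 − 476748 + 1 = 1386.
p and q are the roots of t² − 1386t + 478133 = 0.
Discriminant: 1386² − 4·478133 = 1920996 − 1912532 = 8464; √8464 = 92.
q = (1386 − 92)/2 = 647, p = (1386 + 92)/2 = 739.
Check: 647 · 739 = 478133.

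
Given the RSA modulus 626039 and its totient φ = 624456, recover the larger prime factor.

827

φ(n) = (p−1)(q−1) = n − (p+q) + 1, so p + q = 626039 − 624456 + 1 = 1584.
p and q are the roots of t² − 1584t + 626039 = 0.
Discriminant: 1584² − 4·626039 = 2509056 − 2504156 = 4900; √4900 = 70.
q = (1584 − 70)/2 = 757, p = (1584 + 70)/2 = 827.
Check: 757 · 827 = 626039.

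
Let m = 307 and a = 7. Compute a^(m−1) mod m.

7^1 ≡ 7 (mod 307)
7^2 ≡ 7^2 = 49 ≡ 49 (mod 307)
7^4 ≡ 49^2 = 2401 ≡ 252 (mod 307)
7^8 ≡ 252^2 = 63504 ≡ 262 (mod 307)
7^16 ≡ 262^2 = 68644 ≡ 183 (mod 307)
7^32 ≡ 183^2 = 33489 ≡ 26 (mod 307)
7^64 ≡ 26^2 = 676 ≡ 62 (mod 307)
7^128 ≡ 62^2 = 3844 ≡ 160 (mod 307)
7^256 ≡ 160^2 = 25600 ≡ 119 (mod 307)
306 = 256 + 32 + 16 + 2 in binary powers of 2.
So 7^306 ≡ 119 · 26 · 183 · 49 ≡ 1 (mod 307).
Since the result is 1, base 7 gives no evidence that 307 is composite.

1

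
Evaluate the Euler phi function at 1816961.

1769040

Factor: 1816961 = 71 · 157 · 163.
φ(1816961) = (71−1) · (157−1) · (163−1) = 70 · 156 · 162 = 1769040.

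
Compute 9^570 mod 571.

1

9^1 ≡ 9 (mod 571)
9^2 ≡ 9^2 = 81 ≡ 81 (mod 571)
9^4 ≡ 81^2 = 6561 ≡ 280 (mod 571)
9^8 ≡ 280^2 = 78400 ≡ 173 (mod 571)
9^16 ≡ 173^2 = 29929 ≡ 237 (mod 571)
9^32 ≡ 237^2 = 56169 ≡ 211 (mod 571)
9^64 ≡ 211^2 = 44521 ≡ 554 (mod 571)
9^128 ≡ 554^2 = 306916 ≡ 289 (mod 571)
9^256 ≡ 289^2 = 83521 ≡ 155 (mod 571)
9^512 ≡ 155^2 = 24025 ≡ 43 (mod 571)
570 = 512 + 32 + 16 + 8 + 2 in binary powers of 2.
So 9^570 ≡ 43 · 211 · 237 · 173 · 81 ≡ 1 (mod 571).
Since the result is 1, base 9 gives no evidence that 571 is composite.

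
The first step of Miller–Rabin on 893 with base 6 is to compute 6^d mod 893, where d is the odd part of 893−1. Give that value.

294

893 − 1 = 892 = 2^2 · 223, so d = 223.
6^1 ≡ 6 (mod 893)
6^2 ≡ 6^2 = 36 ≡ 36 (mod 893)
6^4 ≡ 36^2 = 1296 ≡ 403 (mod 893)
6^8 ≡ 403^2 = 162409 ≡ 776 (mod 893)
6^16 ≡ 776^2 = 602176 ≡ 294 (mod 893)
6^32 ≡ 294^2 = 86436 ≡ 708 (mod 893)
6^64 ≡ 708^2 = 501264 ≡ 291 (mod 893)
6^128 ≡ 291^2 = 84681 ≡ 739 (mod 893)
223 = 128 + 64 + 16 + 8 + 4 + 2 + 1 in binary powers of 2.
So 6^223 ≡ 739 · 291 · 294 · 776 · 403 · 36 · 6 ≡ 294 (mod 893).
Squaring chain: 294 → 708; never reaches −1, so base 6 is a Miller–Rabin witness that 893 is composite.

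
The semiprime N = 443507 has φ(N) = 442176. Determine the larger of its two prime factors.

φ(n) = (p−1)(q−1) = n − (p+q) + 1, so p + q = 443507 − 442176 + 1 = 1332.
p and q are the roots of t² − 1332t + 443507 = 0.
Discriminant: 1332² − 4·443507 = 1774224 − 1774028 = 196; √196 = 14.
q = (1332 − 14)/2 = 659, p = (1332 + 14)/2 = 673.
Check: 659 · 673 = 443507.

673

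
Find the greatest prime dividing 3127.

59

3127 = 53 · 59
59 is prime.
So 3127 = 53 · 59; the largest prime factor is 59.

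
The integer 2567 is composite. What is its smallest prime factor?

2567 is odd.
Digit sum 20, not divisible by 3.
Ends in 7: not divisible by 5.
7: 2567 = 7·366 + 5
11: 2567 = 11·233 + 4
13: 2567 = 13·197 + 6
17: 2567 = 17·151

17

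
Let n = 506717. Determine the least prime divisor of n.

506717 is odd.
Digit sum 26, not divisible by 3.
Ends in 7: not divisible by 5.
7: 506717 = 7·72388 + 1
11: 506717 = 11·46065 + 2
13: 506717 = 13·38978 + 3
17: 506717 = 17·29806 + 15
19: 506717 = 19·26669 + 6
23: 506717 = 23·22031 + 4
29: 506717 = 29·17473

29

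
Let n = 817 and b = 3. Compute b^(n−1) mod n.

121

3^1 ≡ 3 (mod 817)
3^2 ≡ 3^2 = 9 ≡ 9 (mod 817)
3^4 ≡ 9^2 = 81 ≡ 81 (mod 817)
3^8 ≡ 81^2 = 6561 ≡ 25 (mod 817)
3^16 ≡ 25^2 = 625 ≡ 625 (mod 817)
3^32 ≡ 625^2 = 390625 ≡ 99 (mod 817)
3^64 ≡ 99^2 = 9801 ≡ 814 (mod 817)
3^128 ≡ 814^2 = 662596 ≡ 9 (mod 817)
3^256 ≡ 9^2 = 81 ≡ 81 (mod 817)
3^512 ≡ 81^2 = 6561 ≡ 25 (mod 817)
816 = 512 + 256 + 32 + 16 in binary powers of 2.
So 3^816 ≡ 25 · 81 · 99 · 625 ≡ 121 (mod 817).
Since 121 ≠ 1, base 3 is a Fermat witness: 817 is composite.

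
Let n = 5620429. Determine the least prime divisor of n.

67

5620429 is odd.
Digit sum 28, not divisible by 3.
Ends in 9: not divisible by 5.
7: 5620429 = 7·802918 + 3
11: 5620429 = 11·510948 + 1
13: 5620429 = 13·432340 + 9
17: 5620429 = 17·330613 + 8
19: 5620429 = 19·295812 + 1
23: 5620429 = 23·244366 + 11
29: 5620429 = 29·193807 + 26
31: 5620429 = 31·181304 + 5
37: 5620429 = 37·151903 + 18
41: 5620429 = 41·137083 + 26
43: 5620429 = 43·130707 + 28
47: 5620429 = 47·119583 + 28
53: 5620429 = 53·106045 + 44
59: 5620429 = 59·95261 + 30
61: 5620429 = 61·92138 + 11
67: 5620429 = 67·83887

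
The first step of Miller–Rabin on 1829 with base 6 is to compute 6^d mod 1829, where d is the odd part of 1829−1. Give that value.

1829 − 1 = 1828 = 2^2 · 457, so d = 457.
6^1 ≡ 6 (mod 1829)
6^2 ≡ 6^2 = 36 ≡ 36 (mod 1829)
6^4 ≡ 36^2 = 1296 ≡ 1296 (mod 1829)
6^8 ≡ 1296^2 = 1679616 ≡ 594 (mod 1829)
6^16 ≡ 594^2 = 352836 ≡ 1668 (mod 1829)
6^32 ≡ 1668^2 = 2782224 ≡ 315 (mod 1829)
6^64 ≡ 315^2 = 99225 ≡ 459 (mod 1829)
6^128 ≡ 459^2 = 210681 ≡ 346 (mod 1829)
6^256 ≡ 346^2 = 119716 ≡ 831 (mod 1829)
457 = 256 + 128 + 64 + 8 + 1 in binary powers of 2.
So 6^457 ≡ 831 · 346 · 459 · 594 · 6 ≡ 1742 (mod 1829).
Squaring chain: 1742 → 253; never reaches −1, so base 6 is a Miller–Rabin witness that 1829 is composite.

1742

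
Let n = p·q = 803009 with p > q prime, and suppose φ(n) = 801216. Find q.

φ(n) = (p−1)(q−1) = n − (p+q) + 1, so p + q = 803009 − 801216 + 1 = 1794.
p and q are the roots of t² − 1794t + 803009 = 0.
Discriminant: 1794² − 4·803009 = 3218436 − 3212036 = 6400; √6400 = 80.
q = (1794 − 80)/2 = 857, p = (1794 + 80)/2 = 937.
Check: 857 · 937 = 803009.

857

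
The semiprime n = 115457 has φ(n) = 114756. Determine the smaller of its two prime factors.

φ(n) = (p−1)(q−1) = n − (p+q) + 1, so p + q = 115457 − 114756 + 1 = 702.
p and q are the roots of t² − 702t + 115457 = 0.
Discriminant: 702² − 4·115457 = 492804 − 461828 = 30976; √30976 = 176.
q = (702 − 176)/2 = 263, p = (702 + 176)/2 = 439.
Check: 263 · 439 = 115457.

263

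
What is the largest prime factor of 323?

19

323 = 17 · 19
19 is prime.
So 323 = 17 · 19; the largest prime factor is 19.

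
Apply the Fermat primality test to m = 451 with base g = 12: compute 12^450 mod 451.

419

12^1 ≡ 12 (mod 451)
12^2 ≡ 12^2 = 144 ≡ 144 (mod 451)
12^4 ≡ 144^2 = 20736 ≡ 441 (mod 451)
12^8 ≡ 441^2 = 194481 ≡ 100 (mod 451)
12^16 ≡ 100^2 = 10000 ≡ 78 (mod 451)
12^32 ≡ 78^2 = 6084 ≡ 221 (mod 451)
12^64 ≡ 221^2 = 48841 ≡ 133 (mod 451)
12^128 ≡ 133^2 = 17689 ≡ 100 (mod 451)
12^256 ≡ 100^2 = 10000 ≡ 78 (mod 451)
450 = 256 + 128 + 64 + 2 in binary powers of 2.
So 12^450 ≡ 78 · 100 · 133 · 144 ≡ 419 (mod 451).
Since 419 ≠ 1, base 12 is a Fermat witness: 451 is composite.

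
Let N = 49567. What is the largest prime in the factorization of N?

49567 = 7 · 7081
7081 = 73 · 97
97 is prime.
So 49567 = 7 · 73 · 97; the largest prime factor is 97.

97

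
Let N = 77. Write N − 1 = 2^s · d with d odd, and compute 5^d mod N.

77 − 1 = 76 = 2^2 · 19, so d = 19.
5^1 ≡ 5 (mod 77)
5^2 ≡ 5^2 = 25 ≡ 25 (mod 77)
5^4 ≡ 25^2 = 625 ≡ 9 (mod 77)
5^8 ≡ 9^2 = 81 ≡ 4 (mod 77)
5^16 ≡ 4^2 = 16 ≡ 16 (mod 77)
19 = 16 + 2 + 1 in binary powers of 2.
So 5^19 ≡ 16 · 25 · 5 ≡ 75 (mod 77).
Squaring chain: 75 → 4; never reaches −1, so base 5 is a Miller–Rabin witness that 77 is composite.

75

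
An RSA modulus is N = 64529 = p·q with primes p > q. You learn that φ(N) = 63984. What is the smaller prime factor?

173

φ(n) = (p−1)(q−1) = n − (p+q) + 1, so p + q = 64529 − 63984 + 1 = 546.
p and q are the roots of t² − 546t + 64529 = 0.
Discriminant: 546² − 4·64529 = 298116 − 258116 = 40000; √40000 = 200.
q = (546 − 200)/2 = 173, p = (546 + 200)/2 = 373.
Check: 173 · 373 = 64529.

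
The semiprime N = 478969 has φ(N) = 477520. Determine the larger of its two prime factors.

φ(n) = (p−1)(q−1) = n − (p+q) + 1, so p + q = 478969 − 477520 + 1 = 1450.
p and q are the roots of t² − 1450t + 478969 = 0.
Discriminant: 1450² − 4·478969 = 2102500 − 1915876 = 186624; √186624 = 432.
q = (1450 − 432)/2 = 509, p = (1450 + 432)/2 = 941.
Check: 509 · 941 = 478969.

941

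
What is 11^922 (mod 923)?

11^1 ≡ 11 (mod 923)
11^2 ≡ 11^2 = 121 ≡ 121 (mod 923)
11^4 ≡ 121^2 = 14641 ≡ 796 (mod 923)
11^8 ≡ 796^2 = 633616 ≡ 438 (mod 923)
11^16 ≡ 438^2 = 191844 ≡ 783 (mod 923)
11^32 ≡ 783^2 = 613089 ≡ 217 (mod 923)
11^64 ≡ 217^2 = 47089 ≡ 16 (mod 923)
11^128 ≡ 16^2 = 256 ≡ 256 (mod 923)
11^256 ≡ 256^2 = 65536 ≡ 3 (mod 923)
11^512 ≡ 3^2 = 9 ≡ 9 (mod 923)
922 = 512 + 256 + 128 + 16 + 8 + 2 in binary powers of 2.
So 11^922 ≡ 9 · 3 · 256 · 783 · 438 · 121 ≡ 322 (mod 923).
Since 322 ≠ 1, base 11 is a Fermat witness: 923 is composite.

322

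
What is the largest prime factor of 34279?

83

34279 = 7 · 4897
4897 = 59 · 83
83 is prime.
So 34279 = 7 · 59 · 83; the largest prime factor is 83.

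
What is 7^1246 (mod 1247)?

7^1 ≡ 7 (mod 1247)
7^2 ≡ 7^2 = 49 ≡ 49 (mod 1247)
7^4 ≡ 49^2 = 2401 ≡ 1154 (mod 1247)
7^8 ≡ 1154^2 = 1331716 ≡ 1167 (mod 1247)
7^16 ≡ 1167^2 = 1361889 ≡ 165 (mod 1247)
7^32 ≡ 165^2 = 27225 ≡ 1038 (mod 1247)
7^64 ≡ 1038^2 = 1077444 ≡ 36 (mod 1247)
7^128 ≡ 36^2 = 1296 ≡ 49 (mod 1247)
7^256 ≡ 49^2 = 2401 ≡ 1154 (mod 1247)
7^512 ≡ 1154^2 = 1331716 ≡ 1167 (mod 1247)
7^1024 ≡ 1167^2 = 1361889 ≡ 165 (mod 1247)
1246 = 1024 + 128 + 64 + 16 + 8 + 4 + 2 in binary powers of 2.
So 7^1246 ≡ 165 · 49 · 36 · 165 · 1167 · 1154 · 49 ≡ 552 (mod 1247).
Since 552 ≠ 1, base 7 is a Fermat witness: 1247 is composite.

552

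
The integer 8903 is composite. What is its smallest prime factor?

29

8903 is odd.
Digit sum 20, not divisible by 3.
Ends in 3: not divisible by 5.
7: 8903 = 7·1271 + 6
11: 8903 = 11·809 + 4
13: 8903 = 13·684 + 11
17: 8903 = 17·523 + 12
19: 8903 = 19·468 + 11
23: 8903 = 23·387 + 2
29: 8903 = 29·307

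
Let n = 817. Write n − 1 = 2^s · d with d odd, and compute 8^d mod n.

817 − 1 = 816 = 2^4 · 51, so d = 51.
8^1 ≡ 8 (mod 817)
8^2 ≡ 8^2 = 64 ≡ 64 (mod 817)
8^4 ≡ 64^2 = 4096 ≡ 11 (mod 817)
8^8 ≡ 11^2 = 121 ≡ 121 (mod 817)
8^16 ≡ 121^2 = 14641 ≡ 752 (mod 817)
8^32 ≡ 752^2 = 565504 ≡ 140 (mod 817)
51 = 32 + 16 + 2 + 1 in binary powers of 2.
So 8^51 ≡ 140 · 752 · 64 · 8 ≡ 151 (mod 817).
Squaring chain: 151 → 742 → 723 → 666; never reaches −1, so base 8 is a Miller–Rabin witness that 817 is composite.

151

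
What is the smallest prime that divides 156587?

156587 is odd.
Digit sum 32, not divisible by 3.
Ends in 7: not divisible by 5.
7: 156587 = 7·22369 + 4
11: 156587 = 11·14235 + 2
13: 156587 = 13·12045 + 2
17: 156587 = 17·9211

17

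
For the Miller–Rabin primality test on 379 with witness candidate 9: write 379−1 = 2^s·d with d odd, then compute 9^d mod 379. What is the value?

1

379 − 1 = 378 = 2^1 · 189, so d = 189.
9^1 ≡ 9 (mod 379)
9^2 ≡ 9^2 = 81 ≡ 81 (mod 379)
9^4 ≡ 81^2 = 6561 ≡ 118 (mod 379)
9^8 ≡ 118^2 = 13924 ≡ 280 (mod 379)
9^16 ≡ 280^2 = 78400 ≡ 326 (mod 379)
9^32 ≡ 326^2 = 106276 ≡ 156 (mod 379)
9^64 ≡ 156^2 = 24336 ≡ 80 (mod 379)
9^128 ≡ 80^2 = 6400 ≡ 336 (mod 379)
189 = 128 + 32 + 16 + 8 + 4 + 1 in binary powers of 2.
So 9^189 ≡ 336 · 156 · 326 · 280 · 118 · 9 ≡ 1 (mod 379).
Since 9^d ≡ 1 (mod 379), base 9 does not prove 379 composite.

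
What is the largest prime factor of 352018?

71

352018 = 2 · 176009
176009 = 37 · 4757
4757 = 67 · 71
71 is prime.
So 352018 = 2 · 37 · 67 · 71; the largest prime factor is 71.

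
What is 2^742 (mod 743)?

1

2^1 ≡ 2 (mod 743)
2^2 ≡ 2^2 = 4 ≡ 4 (mod 743)
2^4 ≡ 4^2 = 16 ≡ 16 (mod 743)
2^8 ≡ 16^2 = 256 ≡ 256 (mod 743)
2^16 ≡ 256^2 = 65536 ≡ 152 (mod 743)
2^32 ≡ 152^2 = 23104 ≡ 71 (mod 743)
2^64 ≡ 71^2 = 5041 ≡ 583 (mod 743)
2^128 ≡ 583^2 = 339889 ≡ 338 (mod 743)
2^256 ≡ 338^2 = 114244 ≡ 565 (mod 743)
2^512 ≡ 565^2 = 319225 ≡ 478 (mod 743)
742 = 512 + 128 + 64 + 32 + 4 + 2 in binary powers of 2.
So 2^742 ≡ 478 · 338 · 583 · 71 · 16 · 4 ≡ 1 (mod 743).
Since the result is 1, base 2 gives no evidence that 743 is composite.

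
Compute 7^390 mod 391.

213

7^1 ≡ 7 (mod 391)
7^2 ≡ 7^2 = 49 ≡ 49 (mod 391)
7^4 ≡ 49^2 = 2401 ≡ 55 (mod 391)
7^8 ≡ 55^2 = 3025 ≡ 288 (mod 391)
7^16 ≡ 288^2 = 82944 ≡ 52 (mod 391)
7^32 ≡ 52^2 = 2704 ≡ 358 (mod 391)
7^64 ≡ 358^2 = 128164 ≡ 307 (mod 391)
7^128 ≡ 307^2 = 94249 ≡ 18 (mod 391)
7^256 ≡ 18^2 = 324 ≡ 324 (mod 391)
390 = 256 + 128 + 4 + 2 in binary powers of 2.
So 7^390 ≡ 324 · 18 · 55 · 49 ≡ 213 (mod 391).
Since 213 ≠ 1, base 7 is a Fermat witness: 391 is composite.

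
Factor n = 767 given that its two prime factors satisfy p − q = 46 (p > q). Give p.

59

Since p = q + 46, we have 767 = q(q + 46), so q² + 46q − 767 = 0.
Discriminant: 46² + 4·767 = 2116 + 3068 = 5184; √5184 = 72.
q = (−46 + 72)/2 = 13, and p = q + 46 = 59.
Check: 13 · 59 = 767.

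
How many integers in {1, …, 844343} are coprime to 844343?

814528

Factor: 844343 = 53 · 89 · 179.
φ(844343) = (53−1) · (89−1) · (179−1) = 52 · 88 · 178 = 814528.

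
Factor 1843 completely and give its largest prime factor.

97

1843 = 19 · 97
97 is prime.
So 1843 = 19 · 97; the largest prime factor is 97.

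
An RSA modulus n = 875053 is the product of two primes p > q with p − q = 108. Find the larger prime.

991

Since p = q + 108, we have 875053 = q(q + 108), so q² + 108q − 875053 = 0.
Discriminant: 108² + 4·875053 = 11664 + 3500212 = 3511876; √3511876 = 1874.
q = (−108 + 1874)/2 = 883, and p = q + 108 = 991.
Check: 883 · 991 = 875053.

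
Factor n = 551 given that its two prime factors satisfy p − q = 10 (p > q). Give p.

29

Since p = q + 10, we have 551 = q(q + 10), so q² + 10q − 551 = 0.
Discriminant: 10² + 4·551 = 100 + 2204 = 2304; √2304 = 48.
q = (−10 + 48)/2 = 19, and p = q + 10 = 29.
Check: 19 · 29 = 551.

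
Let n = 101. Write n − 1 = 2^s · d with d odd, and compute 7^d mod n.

101 − 1 = 100 = 2^2 · 25, so d = 25.
7^1 ≡ 7 (mod 101)
7^2 ≡ 7^2 = 49 ≡ 49 (mod 101)
7^4 ≡ 49^2 = 2401 ≡ 78 (mod 101)
7^8 ≡ 78^2 = 6084 ≡ 24 (mod 101)
7^16 ≡ 24^2 = 576 ≡ 71 (mod 101)
25 = 16 + 8 + 1 in binary powers of 2.
So 7^25 ≡ 71 · 24 · 7 ≡ 10 (mod 101).
Squaring chain: 10 → 100; reaches −1, so base 7 does not prove 101 composite.

10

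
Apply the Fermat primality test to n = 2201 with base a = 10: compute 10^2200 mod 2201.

10^1 ≡ 10 (mod 2201)
10^2 ≡ 10^2 = 100 ≡ 100 (mod 2201)
10^4 ≡ 100^2 = 10000 ≡ 1196 (mod 2201)
10^8 ≡ 1196^2 = 1430416 ≡ 1967 (mod 2201)
10^16 ≡ 1967^2 = 3869089 ≡ 1932 (mod 2201)
10^32 ≡ 1932^2 = 3732624 ≡ 1929 (mod 2201)
10^64 ≡ 1929^2 = 3721041 ≡ 1351 (mod 2201)
10^128 ≡ 1351^2 = 1825201 ≡ 572 (mod 2201)
10^256 ≡ 572^2 = 327184 ≡ 1436 (mod 2201)
10^512 ≡ 1436^2 = 2062096 ≡ 1960 (mod 2201)
10^1024 ≡ 1960^2 = 3841600 ≡ 855 (mod 2201)
10^2048 ≡ 855^2 = 731025 ≡ 293 (mod 2201)
2200 = 2048 + 128 + 16 + 8 in binary powers of 2.
So 10^2200 ≡ 293 · 572 · 1932 · 1967 ≡ 1369 (mod 2201).
Since 1369 ≠ 1, base 10 is a Fermat witness: 2201 is composite.

1369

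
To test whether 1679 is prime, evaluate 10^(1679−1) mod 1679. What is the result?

10^1 ≡ 10 (mod 1679)
10^2 ≡ 10^2 = 100 ≡ 100 (mod 1679)
10^4 ≡ 100^2 = 10000 ≡ 1605 (mod 1679)
10^8 ≡ 1605^2 = 2576025 ≡ 439 (mod 1679)
10^16 ≡ 439^2 = 192721 ≡ 1315 (mod 1679)
10^32 ≡ 1315^2 = 1729225 ≡ 1534 (mod 1679)
10^64 ≡ 1534^2 = 2353156 ≡ 877 (mod 1679)
10^128 ≡ 877^2 = 769129 ≡ 147 (mod 1679)
10^256 ≡ 147^2 = 21609 ≡ 1461 (mod 1679)
10^512 ≡ 1461^2 = 2134521 ≡ 512 (mod 1679)
10^1024 ≡ 512^2 = 262144 ≡ 220 (mod 1679)
1678 = 1024 + 512 + 128 + 8 + 4 + 2 in binary powers of 2.
So 10^1678 ≡ 220 · 512 · 147 · 439 · 1605 · 100 ≡ 995 (mod 1679).
Since 995 ≠ 1, base 10 is a Fermat witness: 1679 is composite.

995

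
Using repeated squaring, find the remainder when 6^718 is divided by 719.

6^1 ≡ 6 (mod 719)
6^2 ≡ 6^2 = 36 ≡ 36 (mod 719)
6^4 ≡ 36^2 = 1296 ≡ 577 (mod 719)
6^8 ≡ 577^2 = 332929 ≡ 32 (mod 719)
6^16 ≡ 32^2 = 1024 ≡ 305 (mod 719)
6^32 ≡ 305^2 = 93025 ≡ 274 (mod 719)
6^64 ≡ 274^2 = 75076 ≡ 300 (mod 719)
6^128 ≡ 300^2 = 90000 ≡ 125 (mod 719)
6^256 ≡ 125^2 = 15625 ≡ 526 (mod 719)
6^512 ≡ 526^2 = 276676 ≡ 580 (mod 719)
718 = 512 + 128 + 64 + 8 + 4 + 2 in binary powers of 2.
So 6^718 ≡ 580 · 125 · 300 · 32 · 577 · 36 ≡ 1 (mod 719).
Since the result is 1, base 6 gives no evidence that 719 is composite.

1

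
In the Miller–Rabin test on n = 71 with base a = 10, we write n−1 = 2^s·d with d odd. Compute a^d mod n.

71 − 1 = 70 = 2^1 · 35, so d = 35.
10^1 ≡ 10 (mod 71)
10^2 ≡ 10^2 = 100 ≡ 29 (mod 71)
10^4 ≡ 29^2 = 841 ≡ 60 (mod 71)
10^8 ≡ 60^2 = 3600 ≡ 50 (mod 71)
10^16 ≡ 50^2 = 2500 ≡ 15 (mod 71)
10^32 ≡ 15^2 = 225 ≡ 12 (mod 71)
35 = 32 + 2 + 1 in binary powers of 2.
So 10^35 ≡ 12 · 29 · 10 ≡ 1 (mod 71).
Since 10^d ≡ 1 (mod 71), base 10 does not prove 71 composite.

1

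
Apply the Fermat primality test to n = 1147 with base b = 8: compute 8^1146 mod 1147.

8^1 ≡ 8 (mod 1147)
8^2 ≡ 8^2 = 64 ≡ 64 (mod 1147)
8^4 ≡ 64^2 = 4096 ≡ 655 (mod 1147)
8^8 ≡ 655^2 = 429025 ≡ 47 (mod 1147)
8^16 ≡ 47^2 = 2209 ≡ 1062 (mod 1147)
8^32 ≡ 1062^2 = 1127844 ≡ 343 (mod 1147)
8^64 ≡ 343^2 = 117649 ≡ 655 (mod 1147)
8^128 ≡ 655^2 = 429025 ≡ 47 (mod 1147)
8^256 ≡ 47^2 = 2209 ≡ 1062 (mod 1147)
8^512 ≡ 1062^2 = 1127844 ≡ 343 (mod 1147)
8^1024 ≡ 343^2 = 117649 ≡ 655 (mod 1147)
1146 = 1024 + 64 + 32 + 16 + 8 + 2 in binary powers of 2.
So 8^1146 ≡ 655 · 655 · 343 · 1062 · 47 · 64 ≡ 628 (mod 1147).
Since 628 ≠ 1, base 8 is a Fermat witness: 1147 is composite.

628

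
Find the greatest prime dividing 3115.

89

3115 = 5 · 623
623 = 7 · 89
89 is prime.
So 3115 = 5 · 7 · 89; the largest prime factor is 89.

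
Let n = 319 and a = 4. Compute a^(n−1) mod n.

284

4^1 ≡ 4 (mod 319)
4^2 ≡ 4^2 = 16 ≡ 16 (mod 319)
4^4 ≡ 16^2 = 256 ≡ 256 (mod 319)
4^8 ≡ 256^2 = 65536 ≡ 141 (mod 319)
4^16 ≡ 141^2 = 19881 ≡ 103 (mod 319)
4^32 ≡ 103^2 = 10609 ≡ 82 (mod 319)
4^64 ≡ 82^2 = 6724 ≡ 25 (mod 319)
4^128 ≡ 25^2 = 625 ≡ 306 (mod 319)
4^256 ≡ 306^2 = 93636 ≡ 169 (mod 319)
318 = 256 + 32 + 16 + 8 + 4 + 2 in binary powers of 2.
So 4^318 ≡ 169 · 82 · 103 · 141 · 256 · 16 ≡ 284 (mod 319).
Since 284 ≠ 1, base 4 is a Fermat witness: 319 is composite.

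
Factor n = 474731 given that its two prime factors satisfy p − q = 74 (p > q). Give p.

727

Since p = q + 74, we have 474731 = q(q + 74), so q² + 74q − 474731 = 0.
Discriminant: 74² + 4·474731 = 5476 + 1898924 = 1904400; √1904400 = 1380.
q = (−74 + 1380)/2 = 653, and p = q + 74 = 727.
Check: 653 · 727 = 474731.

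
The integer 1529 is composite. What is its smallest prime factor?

11

1529 is odd.
Digit sum 17, not divisible by 3.
Ends in 9: not divisible by 5.
7: 1529 = 7·218 + 3
11: 1529 = 11·139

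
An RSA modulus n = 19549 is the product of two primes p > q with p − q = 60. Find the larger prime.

173

Since p = q + 60, we have 19549 = q(q + 60), so q² + 60q − 19549 = 0.
Discriminant: 60² + 4·19549 = 3600 + 78196 = 81796; √81796 = 286.
q = (−60 + 286)/2 = 113, and p = q + 60 = 173.
Check: 113 · 173 = 19549.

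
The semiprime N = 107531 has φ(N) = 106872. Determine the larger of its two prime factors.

367

φ(n) = (p−1)(q−1) = n − (p+q) + 1, so p + q = 107531 − 106872 + 1 = 660.
p and q are the roots of t² − 660t + 107531 = 0.
Discriminant: 660² − 4·107531 = 435600 − 430124 = 5476; √5476 = 74.
q = (660 − 74)/2 = 293, p = (660 + 74)/2 = 367.
Check: 293 · 367 = 107531.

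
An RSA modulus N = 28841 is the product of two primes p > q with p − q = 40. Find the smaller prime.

151

Since p = q + 40, we have 28841 = q(q + 40), so q² + 40q − 28841 = 0.
Discriminant: 40² + 4·28841 = 1600 + 115364 = 116964; √116964 = 342.
q = (−40 + 342)/2 = 151, and p = q + 40 = 191.
Check: 151 · 191 = 28841.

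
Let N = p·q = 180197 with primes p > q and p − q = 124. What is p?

Since p = q + 124, we have 180197 = q(q + 124), so q² + 124q − 180197 = 0.
Discriminant: 124² + 4·180197 = 15376 + 720788 = 736164; √736164 = 858.
q = (−124 + 858)/2 = 367, and p = q + 124 = 491.
Check: 367 · 491 = 180197.

491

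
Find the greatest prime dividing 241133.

67

241133 = 59 · 4087
4087 = 61 · 67
67 is prime.
So 241133 = 59 · 61 · 67; the largest prime factor is 67.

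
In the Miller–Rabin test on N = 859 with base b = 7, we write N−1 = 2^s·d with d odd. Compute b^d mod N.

859 − 1 = 858 = 2^1 · 429, so d = 429.
7^1 ≡ 7 (mod 859)
7^2 ≡ 7^2 = 49 ≡ 49 (mod 859)
7^4 ≡ 49^2 = 2401 ≡ 683 (mod 859)
7^8 ≡ 683^2 = 466489 ≡ 52 (mod 859)
7^16 ≡ 52^2 = 2704 ≡ 127 (mod 859)
7^32 ≡ 127^2 = 16129 ≡ 667 (mod 859)
7^64 ≡ 667^2 = 444889 ≡ 786 (mod 859)
7^128 ≡ 786^2 = 617796 ≡ 175 (mod 859)
7^256 ≡ 175^2 = 30625 ≡ 560 (mod 859)
429 = 256 + 128 + 32 + 8 + 4 + 1 in binary powers of 2.
So 7^429 ≡ 560 · 175 · 667 · 52 · 683 · 7 ≡ 1 (mod 859).
Since 7^d ≡ 1 (mod 859), base 7 does not prove 859 composite.

1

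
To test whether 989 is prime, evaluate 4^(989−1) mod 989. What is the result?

4^1 ≡ 4 (mod 989)
4^2 ≡ 4^2 = 16 ≡ 16 (mod 989)
4^4 ≡ 16^2 = 256 ≡ 256 (mod 989)
4^8 ≡ 256^2 = 65536 ≡ 262 (mod 989)
4^16 ≡ 262^2 = 68644 ≡ 403 (mod 989)
4^32 ≡ 403^2 = 162409 ≡ 213 (mod 989)
4^64 ≡ 213^2 = 45369 ≡ 864 (mod 989)
4^128 ≡ 864^2 = 746496 ≡ 790 (mod 989)
4^256 ≡ 790^2 = 624100 ≡ 41 (mod 989)
4^512 ≡ 41^2 = 1681 ≡ 692 (mod 989)
988 = 512 + 256 + 128 + 64 + 16 + 8 + 4 in binary powers of 2.
So 4^988 ≡ 692 · 41 · 790 · 864 · 403 · 262 · 256 ≡ 864 (mod 989).
Since 864 ≠ 1, base 4 is a Fermat witness: 989 is composite.

864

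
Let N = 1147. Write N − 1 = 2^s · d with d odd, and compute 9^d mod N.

47

1147 − 1 = 1146 = 2^1 · 573, so d = 573.
9^1 ≡ 9 (mod 1147)
9^2 ≡ 9^2 = 81 ≡ 81 (mod 1147)
9^4 ≡ 81^2 = 6561 ≡ 826 (mod 1147)
9^8 ≡ 826^2 = 682276 ≡ 958 (mod 1147)
9^16 ≡ 958^2 = 917764 ≡ 164 (mod 1147)
9^32 ≡ 164^2 = 26896 ≡ 515 (mod 1147)
9^64 ≡ 515^2 = 265225 ≡ 268 (mod 1147)
9^128 ≡ 268^2 = 71824 ≡ 710 (mod 1147)
9^256 ≡ 710^2 = 504100 ≡ 567 (mod 1147)
9^512 ≡ 567^2 = 321489 ≡ 329 (mod 1147)
573 = 512 + 32 + 16 + 8 + 4 + 1 in binary powers of 2.
So 9^573 ≡ 329 · 515 · 164 · 958 · 826 · 9 ≡ 47 (mod 1147).
Squaring chain: 47; never reaches −1, so base 9 is a Miller–Rabin witness that 1147 is composite.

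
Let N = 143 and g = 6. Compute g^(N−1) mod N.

69

6^1 ≡ 6 (mod 143)
6^2 ≡ 6^2 = 36 ≡ 36 (mod 143)
6^4 ≡ 36^2 = 1296 ≡ 9 (mod 143)
6^8 ≡ 9^2 = 81 ≡ 81 (mod 143)
6^16 ≡ 81^2 = 6561 ≡ 126 (mod 143)
6^32 ≡ 126^2 = 15876 ≡ 3 (mod 143)
6^64 ≡ 3^2 = 9 ≡ 9 (mod 143)
6^128 ≡ 9^2 = 81 ≡ 81 (mod 143)
142 = 128 + 8 + 4 + 2 in binary powers of 2.
So 6^142 ≡ 81 · 81 · 9 · 36 ≡ 69 (mod 143).
Since 69 ≠ 1, base 6 is a Fermat witness: 143 is composite.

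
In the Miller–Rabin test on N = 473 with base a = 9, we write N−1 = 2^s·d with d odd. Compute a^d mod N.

203

473 − 1 = 472 = 2^3 · 59, so d = 59.
9^1 ≡ 9 (mod 473)
9^2 ≡ 9^2 = 81 ≡ 81 (mod 473)
9^4 ≡ 81^2 = 6561 ≡ 412 (mod 473)
9^8 ≡ 412^2 = 169744 ≡ 410 (mod 473)
9^16 ≡ 410^2 = 168100 ≡ 185 (mod 473)
9^32 ≡ 185^2 = 34225 ≡ 169 (mod 473)
59 = 32 + 16 + 8 + 2 + 1 in binary powers of 2.
So 9^59 ≡ 169 · 185 · 410 · 81 · 9 ≡ 203 (mod 473).
Squaring chain: 203 → 58 → 53; never reaches −1, so base 9 is a Miller–Rabin witness that 473 is composite.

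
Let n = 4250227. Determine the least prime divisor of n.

37

4250227 is odd.
Digit sum 22, not divisible by 3.
Ends in 7: not divisible by 5.
7: 4250227 = 7·607175 + 2
11: 4250227 = 11·386384 + 3
13: 4250227 = 13·326940 + 7
17: 4250227 = 17·250013 + 6
19: 4250227 = 19·223696 + 3
23: 4250227 = 23·184792 + 11
29: 4250227 = 29·146559 + 16
31: 4250227 = 31·137104 + 3
37: 4250227 = 37·114871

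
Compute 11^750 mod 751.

11^1 ≡ 11 (mod 751)
11^2 ≡ 11^2 = 121 ≡ 121 (mod 751)
11^4 ≡ 121^2 = 14641 ≡ 372 (mod 751)
11^8 ≡ 372^2 = 138384 ≡ 200 (mod 751)
11^16 ≡ 200^2 = 40000 ≡ 197 (mod 751)
11^32 ≡ 197^2 = 38809 ≡ 508 (mod 751)
11^64 ≡ 508^2 = 258064 ≡ 471 (mod 751)
11^128 ≡ 471^2 = 221841 ≡ 296 (mod 751)
11^256 ≡ 296^2 = 87616 ≡ 500 (mod 751)
11^512 ≡ 500^2 = 250000 ≡ 668 (mod 751)
750 = 512 + 128 + 64 + 32 + 8 + 4 + 2 in binary powers of 2.
So 11^750 ≡ 668 · 296 · 471 · 508 · 200 · 372 · 121 ≡ 1 (mod 751).
Since the result is 1, base 11 gives no evidence that 751 is composite.

1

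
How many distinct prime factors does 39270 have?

39270 = 2 · 19635
19635 = 3 · 6545
6545 = 5 · 1309
1309 = 7 · 187
187 = 11 · 17
39270 = 2 · 3 · 5 · 7 · 11 · 17, which has 6 distinct prime factors.

6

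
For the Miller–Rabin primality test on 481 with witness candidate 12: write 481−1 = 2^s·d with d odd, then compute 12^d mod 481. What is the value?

454

481 − 1 = 480 = 2^5 · 15, so d = 15.
12^1 ≡ 12 (mod 481)
12^2 ≡ 12^2 = 144 ≡ 144 (mod 481)
12^4 ≡ 144^2 = 20736 ≡ 53 (mod 481)
12^8 ≡ 53^2 = 2809 ≡ 404 (mod 481)
15 = 8 + 4 + 2 + 1 in binary powers of 2.
So 12^15 ≡ 404 · 53 · 144 · 12 ≡ 454 (mod 481).
Squaring chain: 454 → 248 → 417 → 248 → 417; never reaches −1, so base 12 is a Miller–Rabin witness that 481 is composite.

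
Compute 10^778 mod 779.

10^1 ≡ 10 (mod 779)
10^2 ≡ 10^2 = 100 ≡ 100 (mod 779)
10^4 ≡ 100^2 = 10000 ≡ 652 (mod 779)
10^8 ≡ 652^2 = 425104 ≡ 549 (mod 779)
10^16 ≡ 549^2 = 301401 ≡ 707 (mod 779)
10^32 ≡ 707^2 = 499849 ≡ 510 (mod 779)
10^64 ≡ 510^2 = 260100 ≡ 693 (mod 779)
10^128 ≡ 693^2 = 480249 ≡ 385 (mod 779)
10^256 ≡ 385^2 = 148225 ≡ 215 (mod 779)
10^512 ≡ 215^2 = 46225 ≡ 264 (mod 779)
778 = 512 + 256 + 8 + 2 in binary powers of 2.
So 10^778 ≡ 264 · 215 · 549 · 100 ≡ 139 (mod 779).
Since 139 ≠ 1, base 10 is a Fermat witness: 779 is composite.

139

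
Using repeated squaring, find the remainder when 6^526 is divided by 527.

6^1 ≡ 6 (mod 527)
6^2 ≡ 6^2 = 36 ≡ 36 (mod 527)
6^4 ≡ 36^2 = 1296 ≡ 242 (mod 527)
6^8 ≡ 242^2 = 58564 ≡ 67 (mod 527)
6^16 ≡ 67^2 = 4489 ≡ 273 (mod 527)
6^32 ≡ 273^2 = 74529 ≡ 222 (mod 527)
6^64 ≡ 222^2 = 49284 ≡ 273 (mod 527)
6^128 ≡ 273^2 = 74529 ≡ 222 (mod 527)
6^256 ≡ 222^2 = 49284 ≡ 273 (mod 527)
6^512 ≡ 273^2 = 74529 ≡ 222 (mod 527)
526 = 512 + 8 + 4 + 2 in binary powers of 2.
So 6^526 ≡ 222 · 67 · 242 · 36 ≡ 366 (mod 527).
Since 366 ≠ 1, base 6 is a Fermat witness: 527 is composite.

366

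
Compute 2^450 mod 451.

122

2^1 ≡ 2 (mod 451)
2^2 ≡ 2^2 = 4 ≡ 4 (mod 451)
2^4 ≡ 4^2 = 16 ≡ 16 (mod 451)
2^8 ≡ 16^2 = 256 ≡ 256 (mod 451)
2^16 ≡ 256^2 = 65536 ≡ 141 (mod 451)
2^32 ≡ 141^2 = 19881 ≡ 37 (mod 451)
2^64 ≡ 37^2 = 1369 ≡ 16 (mod 451)
2^128 ≡ 16^2 = 256 ≡ 256 (mod 451)
2^256 ≡ 256^2 = 65536 ≡ 141 (mod 451)
450 = 256 + 128 + 64 + 2 in binary powers of 2.
So 2^450 ≡ 141 · 256 · 16 · 4 ≡ 122 (mod 451).
Since 122 ≠ 1, base 2 is a Fermat witness: 451 is composite.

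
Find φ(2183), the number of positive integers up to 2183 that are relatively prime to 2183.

2088

Factor: 2183 = 37 · 59.
φ(2183) = (37−1) · (59−1) = 36 · 58 = 2088.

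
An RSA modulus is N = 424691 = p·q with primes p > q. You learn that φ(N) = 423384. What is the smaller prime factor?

599

φ(n) = (p−1)(q−1) = n − (p+q) + 1, so p + q = 424691 − 423384 + 1 = 1308.
p and q are the roots of t² − 1308t + 424691 = 0.
Discriminant: 1308² − 4·424691 = 1710864 − 1698764 = 12100; √12100 = 110.
q = (1308 − 110)/2 = 599, p = (1308 + 110)/2 = 709.
Check: 599 · 709 = 424691.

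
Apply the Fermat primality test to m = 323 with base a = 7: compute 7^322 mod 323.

83

7^1 ≡ 7 (mod 323)
7^2 ≡ 7^2 = 49 ≡ 49 (mod 323)
7^4 ≡ 49^2 = 2401 ≡ 140 (mod 323)
7^8 ≡ 140^2 = 19600 ≡ 220 (mod 323)
7^16 ≡ 220^2 = 48400 ≡ 273 (mod 323)
7^32 ≡ 273^2 = 74529 ≡ 239 (mod 323)
7^64 ≡ 239^2 = 57121 ≡ 273 (mod 323)
7^128 ≡ 273^2 = 74529 ≡ 239 (mod 323)
7^256 ≡ 239^2 = 57121 ≡ 273 (mod 323)
322 = 256 + 64 + 2 in binary powers of 2.
So 7^322 ≡ 273 · 273 · 49 ≡ 83 (mod 323).
Since 83 ≠ 1, base 7 is a Fermat witness: 323 is composite.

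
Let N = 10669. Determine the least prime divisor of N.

47

10669 is odd.
Digit sum 22, not divisible by 3.
Ends in 9: not divisible by 5.
7: 10669 = 7·1524 + 1
11: 10669 = 11·969 + 10
13: 10669 = 13·820 + 9
17: 10669 = 17·627 + 10
19: 10669 = 19·561 + 10
23: 10669 = 23·463 + 20
29: 10669 = 29·367 + 26
31: 10669 = 31·344 + 5
37: 10669 = 37·288 + 13
41: 10669 = 41·260 + 9
43: 10669 = 43·248 + 5
47: 10669 = 47·227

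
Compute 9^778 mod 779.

9^1 ≡ 9 (mod 779)
9^2 ≡ 9^2 = 81 ≡ 81 (mod 779)
9^4 ≡ 81^2 = 6561 ≡ 329 (mod 779)
9^8 ≡ 329^2 = 108241 ≡ 739 (mod 779)
9^16 ≡ 739^2 = 546121 ≡ 42 (mod 779)
9^32 ≡ 42^2 = 1764 ≡ 206 (mod 779)
9^64 ≡ 206^2 = 42436 ≡ 370 (mod 779)
9^128 ≡ 370^2 = 136900 ≡ 575 (mod 779)
9^256 ≡ 575^2 = 330625 ≡ 329 (mod 779)
9^512 ≡ 329^2 = 108241 ≡ 739 (mod 779)
778 = 512 + 256 + 8 + 2 in binary powers of 2.
So 9^778 ≡ 739 · 329 · 739 · 81 ≡ 614 (mod 779).
Since 614 ≠ 1, base 9 is a Fermat witness: 779 is composite.

614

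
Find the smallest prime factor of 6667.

6667 is odd.
Digit sum 25, not divisible by 3.
Ends in 7: not divisible by 5.
7: 6667 = 7·952 + 3
11: 6667 = 11·606 + 1
13: 6667 = 13·512 + 11
17: 6667 = 17·392 + 3
19: 6667 = 19·350 + 17
23: 6667 = 23·289 + 20
29: 6667 = 29·229 + 26
31: 6667 = 31·215 + 2
37: 6667 = 37·180 + 7
41: 6667 = 41·162 + 25
43: 6667 = 43·155 + 2
47: 6667 = 47·141 + 40
53: 6667 = 53·125 + 42
59: 6667 = 59·113

59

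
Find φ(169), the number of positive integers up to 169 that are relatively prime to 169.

Factor: 169 = 13^2.
φ(169) = 13^1·(13−1) = 156.

156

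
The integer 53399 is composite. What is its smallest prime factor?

67

53399 is odd.
Digit sum 29, not divisible by 3.
Ends in 9: not divisible by 5.
7: 53399 = 7·7628 + 3
11: 53399 = 11·4854 + 5
13: 53399 = 13·4107 + 8
17: 53399 = 17·3141 + 2
19: 53399 = 19·2810 + 9
23: 53399 = 23·2321 + 16
29: 53399 = 29·1841 + 10
31: 53399 = 31·1722 + 17
37: 53399 = 37·1443 + 8
41: 53399 = 41·1302 + 17
43: 53399 = 43·1241 + 36
47: 53399 = 47·1136 + 7
53: 53399 = 53·1007 + 28
59: 53399 = 59·905 + 4
61: 53399 = 61·875 + 24
67: 53399 = 67·797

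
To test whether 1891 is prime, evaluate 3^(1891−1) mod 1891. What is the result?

3^1 ≡ 3 (mod 1891)
3^2 ≡ 3^2 = 9 ≡ 9 (mod 1891)
3^4 ≡ 9^2 = 81 ≡ 81 (mod 1891)
3^8 ≡ 81^2 = 6561 ≡ 888 (mod 1891)
3^16 ≡ 888^2 = 788544 ≡ 1888 (mod 1891)
3^32 ≡ 1888^2 = 3564544 ≡ 9 (mod 1891)
3^64 ≡ 9^2 = 81 ≡ 81 (mod 1891)
3^128 ≡ 81^2 = 6561 ≡ 888 (mod 1891)
3^256 ≡ 888^2 = 788544 ≡ 1888 (mod 1891)
3^512 ≡ 1888^2 = 3564544 ≡ 9 (mod 1891)
3^1024 ≡ 9^2 = 81 ≡ 81 (mod 1891)
1890 = 1024 + 512 + 256 + 64 + 32 + 2 in binary powers of 2.
So 3^1890 ≡ 81 · 9 · 1888 · 81 · 9 · 9 ≡ 1 (mod 1891).
Since the result is 1, base 3 gives no evidence that 1891 is composite.

1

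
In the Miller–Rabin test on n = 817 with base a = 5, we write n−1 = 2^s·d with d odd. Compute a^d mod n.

710

817 − 1 = 816 = 2^4 · 51, so d = 51.
5^1 ≡ 5 (mod 817)
5^2 ≡ 5^2 = 25 ≡ 25 (mod 817)
5^4 ≡ 25^2 = 625 ≡ 625 (mod 817)
5^8 ≡ 625^2 = 390625 ≡ 99 (mod 817)
5^16 ≡ 99^2 = 9801 ≡ 814 (mod 817)
5^32 ≡ 814^2 = 662596 ≡ 9 (mod 817)
51 = 32 + 16 + 2 + 1 in binary powers of 2.
So 5^51 ≡ 9 · 814 · 25 · 5 ≡ 710 (mod 817).
Squaring chain: 710 → 11 → 121 → 752; never reaches −1, so base 5 is a Miller–Rabin witness that 817 is composite.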